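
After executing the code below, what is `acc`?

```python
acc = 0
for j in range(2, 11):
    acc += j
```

j=2: acc = 0+2 = 2
j=3: acc = 2+3 = 5
j=4: acc = 5+4 = 9
j=5: acc = 9+5 = 14
j=6: acc = 14+6 = 20
j=7: acc = 20+7 = 27
j=8: acc = 27+8 = 35
j=9: acc = 35+9 = 44
j=10: acc = 44+10 = 54

54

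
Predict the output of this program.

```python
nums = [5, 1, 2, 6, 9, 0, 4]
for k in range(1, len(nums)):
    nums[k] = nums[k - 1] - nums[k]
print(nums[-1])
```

-17

k=1: nums[1] = 5-1 = 4 → [5, 4, 2, 6, 9, 0, 4]
k=2: nums[2] = 4-2 = 2 → [5, 4, 2, 6, 9, 0, 4]
k=3: nums[3] = 2-6 = -4 → [5, 4, 2, -4, 9, 0, 4]
k=4: nums[4] = (-4)-9 = -13 → [5, 4, 2, -4, -13, 0, 4]
k=5: nums[5] = (-13)-0 = -13 → [5, 4, 2, -4, -13, -13, 4]
k=6: nums[6] = (-13)-4 = -17 → [5, 4, 2, -4, -13, -13, -17]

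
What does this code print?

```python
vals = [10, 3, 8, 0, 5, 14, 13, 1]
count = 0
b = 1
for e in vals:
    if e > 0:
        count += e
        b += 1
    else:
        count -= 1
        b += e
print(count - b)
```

45

e=10: >0, count = 0+10 = 10; b=2
e=3: >0, count = 10+3 = 13; b=3
e=8: >0, count = 13+8 = 21; b=4
e=0: not >0, count = 21-1 = 20; b=4
e=5: >0, count = 20+5 = 25; b=5
e=14: >0, count = 25+14 = 39; b=6
e=13: >0, count = 39+13 = 52; b=7
e=1: >0, count = 52+1 = 53; b=8
count-b = 53-8 = 45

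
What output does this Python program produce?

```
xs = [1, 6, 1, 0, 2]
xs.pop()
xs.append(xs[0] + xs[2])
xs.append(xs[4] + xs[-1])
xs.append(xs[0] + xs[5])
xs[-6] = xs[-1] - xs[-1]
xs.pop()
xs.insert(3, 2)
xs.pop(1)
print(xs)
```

pop() removes 2 → [1, 6, 1, 0]
append xs[0]+xs[2] = 1+1 = 2 → [1, 6, 1, 0, 2]
append xs[4]+xs[-1] = 2+2 = 4 → [1, 6, 1, 0, 2, 4]
append xs[0]+xs[5] = 1+4 = 5 → [1, 6, 1, 0, 2, 4, 5]
xs[-6] = xs[-1]-xs[-1] = 5-5 = 0 → [1, 0, 1, 0, 2, 4, 5]
pop() removes 5 → [1, 0, 1, 0, 2, 4]
insert 2 at 3 → [1, 0, 1, 2, 0, 2, 4]
pop(1) removes 0 → [1, 1, 2, 0, 2, 4]

[1, 1, 2, 0, 2, 4]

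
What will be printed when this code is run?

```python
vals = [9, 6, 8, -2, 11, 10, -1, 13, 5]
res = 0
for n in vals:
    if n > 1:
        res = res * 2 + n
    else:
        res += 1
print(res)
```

n=9: >1, res = 0*2+9 = 9
n=6: >1, res = 9*2+6 = 24
n=8: >1, res = 24*2+8 = 56
n=-2: not >1, res = 56+1 = 57
n=11: >1, res = 57*2+11 = 125
n=10: >1, res = 125*2+10 = 260
n=-1: not >1, res = 260+1 = 261
n=13: >1, res = 261*2+13 = 535
n=5: >1, res = 535*2+5 = 1075

1075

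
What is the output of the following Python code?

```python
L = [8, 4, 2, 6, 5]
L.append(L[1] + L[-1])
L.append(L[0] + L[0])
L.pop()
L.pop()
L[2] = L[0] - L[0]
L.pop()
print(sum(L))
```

append L[1]+L[-1] = 4+5 = 9 → [8, 4, 2, 6, 5, 9]
append L[0]+L[0] = 8+8 = 16 → [8, 4, 2, 6, 5, 9, 16]
pop() removes 16 → [8, 4, 2, 6, 5, 9]
pop() removes 9 → [8, 4, 2, 6, 5]
L[2] = L[0]-L[0] = 8-8 = 0 → [8, 4, 0, 6, 5]
pop() removes 5 → [8, 4, 0, 6]
sum = 18

18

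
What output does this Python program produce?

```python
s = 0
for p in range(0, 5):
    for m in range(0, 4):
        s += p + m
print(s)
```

70

p=0,m=0: s = 0+0 = 0
p=0,m=1: s = 0+1 = 1
p=0,m=2: s = 1+2 = 3
p=0,m=3: s = 3+3 = 6
p=1,m=0: s = 6+1 = 7
p=1,m=1: s = 7+2 = 9
p=1,m=2: s = 9+3 = 12
p=1,m=3: s = 12+4 = 16
p=2,m=0: s = 16+2 = 18
p=2,m=1: s = 18+3 = 21
p=2,m=2: s = 21+4 = 25
p=2,m=3: s = 25+5 = 30
p=3,m=0: s = 30+3 = 33
p=3,m=1: s = 33+4 = 37
p=3,m=2: s = 37+5 = 42
p=3,m=3: s = 42+6 = 48
p=4,m=0: s = 48+4 = 52
p=4,m=1: s = 52+5 = 57
p=4,m=2: s = 57+6 = 63
p=4,m=3: s = 63+7 = 70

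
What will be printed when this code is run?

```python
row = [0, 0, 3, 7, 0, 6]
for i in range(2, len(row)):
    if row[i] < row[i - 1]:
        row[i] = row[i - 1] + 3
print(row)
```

i=2: 3>=0, unchanged → [0, 0, 3, 7, 0, 6]
i=3: 7>=3, unchanged → [0, 0, 3, 7, 0, 6]
i=4: 0<7, row[4] = 7+3 = 10 → [0, 0, 3, 7, 10, 6]
i=5: 6<10, row[5] = 10+3 = 13 → [0, 0, 3, 7, 10, 13]

[0, 0, 3, 7, 10, 13]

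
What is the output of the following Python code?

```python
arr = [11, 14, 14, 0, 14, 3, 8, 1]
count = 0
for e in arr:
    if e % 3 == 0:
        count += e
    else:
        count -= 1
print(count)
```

e=11: not %3==0, count = 0-1 = -1
e=14: not %3==0, count = (-1)-1 = -2
e=14: not %3==0, count = (-2)-1 = -3
e=0: %3==0, count = (-3)+0 = -3
e=14: not %3==0, count = (-3)-1 = -4
e=3: %3==0, count = (-4)+3 = -1
e=8: not %3==0, count = (-1)-1 = -2
e=1: not %3==0, count = (-2)-1 = -3

-3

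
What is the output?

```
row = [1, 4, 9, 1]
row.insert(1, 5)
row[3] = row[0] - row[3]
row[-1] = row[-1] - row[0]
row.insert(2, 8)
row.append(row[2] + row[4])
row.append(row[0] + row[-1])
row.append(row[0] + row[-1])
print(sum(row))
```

insert 5 at 1 → [1, 5, 4, 9, 1]
row[3] = row[0]-row[3] = 1-9 = -8 → [1, 5, 4, -8, 1]
row[-1] = row[-1]-row[0] = 1-1 = 0 → [1, 5, 4, -8, 0]
insert 8 at 2 → [1, 5, 8, 4, -8, 0]
append row[2]+row[4] = 8+(-8) = 0 → [1, 5, 8, 4, -8, 0, 0]
append row[0]+row[-1] = 1+0 = 1 → [1, 5, 8, 4, -8, 0, 0, 1]
append row[0]+row[-1] = 1+1 = 2 → [1, 5, 8, 4, -8, 0, 0, 1, 2]
sum = 13

13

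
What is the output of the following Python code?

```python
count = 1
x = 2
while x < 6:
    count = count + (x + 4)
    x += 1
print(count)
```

x=2: count = 1+6 = 7
x=3: count = 7+7 = 14
x=4: count = 14+8 = 22
x=5: count = 22+9 = 31

31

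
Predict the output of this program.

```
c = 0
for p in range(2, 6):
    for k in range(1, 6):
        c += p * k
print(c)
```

p=2,k=1: c = 0+2 = 2
p=2,k=2: c = 2+4 = 6
p=2,k=3: c = 6+6 = 12
p=2,k=4: c = 12+8 = 20
p=2,k=5: c = 20+10 = 30
p=3,k=1: c = 30+3 = 33
p=3,k=2: c = 33+6 = 39
p=3,k=3: c = 39+9 = 48
p=3,k=4: c = 48+12 = 60
p=3,k=5: c = 60+15 = 75
p=4,k=1: c = 75+4 = 79
p=4,k=2: c = 79+8 = 87
p=4,k=3: c = 87+12 = 99
p=4,k=4: c = 99+16 = 115
p=4,k=5: c = 115+20 = 135
p=5,k=1: c = 135+5 = 140
p=5,k=2: c = 140+10 = 150
p=5,k=3: c = 150+15 = 165
p=5,k=4: c = 165+20 = 185
p=5,k=5: c = 185+25 = 210

210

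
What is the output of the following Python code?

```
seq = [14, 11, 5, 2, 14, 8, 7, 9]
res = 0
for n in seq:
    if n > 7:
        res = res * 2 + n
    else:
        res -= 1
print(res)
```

375

n=14: >7, res = 0*2+14 = 14
n=11: >7, res = 14*2+11 = 39
n=5: not >7, res = 39-1 = 38
n=2: not >7, res = 38-1 = 37
n=14: >7, res = 37*2+14 = 88
n=8: >7, res = 88*2+8 = 184
n=7: not >7, res = 184-1 = 183
n=9: >7, res = 183*2+9 = 375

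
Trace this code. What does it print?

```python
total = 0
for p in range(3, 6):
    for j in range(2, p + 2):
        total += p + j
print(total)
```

93

p=3,j=2: total = 0+5 = 5
p=3,j=3: total = 5+6 = 11
p=3,j=4: total = 11+7 = 18
p=4,j=2: total = 18+6 = 24
p=4,j=3: total = 24+7 = 31
p=4,j=4: total = 31+8 = 39
p=4,j=5: total = 39+9 = 48
p=5,j=2: total = 48+7 = 55
p=5,j=3: total = 55+8 = 63
p=5,j=4: total = 63+9 = 72
p=5,j=5: total = 72+10 = 82
p=5,j=6: total = 82+11 = 93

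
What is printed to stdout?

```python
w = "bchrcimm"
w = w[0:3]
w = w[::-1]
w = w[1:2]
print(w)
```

c

slice [0:3] → 'bch'
reverse → 'hcb'
slice [1:2] → 'c'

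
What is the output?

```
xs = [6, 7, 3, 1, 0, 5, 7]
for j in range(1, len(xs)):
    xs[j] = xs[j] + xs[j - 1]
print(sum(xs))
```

j=1: xs[1] = 7+6 = 13 → [6, 13, 3, 1, 0, 5, 7]
j=2: xs[2] = 3+13 = 16 → [6, 13, 16, 1, 0, 5, 7]
j=3: xs[3] = 1+16 = 17 → [6, 13, 16, 17, 0, 5, 7]
j=4: xs[4] = 0+17 = 17 → [6, 13, 16, 17, 17, 5, 7]
j=5: xs[5] = 5+17 = 22 → [6, 13, 16, 17, 17, 22, 7]
j=6: xs[6] = 7+22 = 29 → [6, 13, 16, 17, 17, 22, 29]
sum = 120

120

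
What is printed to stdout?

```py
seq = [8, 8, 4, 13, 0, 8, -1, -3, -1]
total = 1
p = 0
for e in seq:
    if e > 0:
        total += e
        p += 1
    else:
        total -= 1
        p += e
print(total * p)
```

e=8: >0, total = 1+8 = 9; p=1
e=8: >0, total = 9+8 = 17; p=2
e=4: >0, total = 17+4 = 21; p=3
e=13: >0, total = 21+13 = 34; p=4
e=0: not >0, total = 34-1 = 33; p=4
e=8: >0, total = 33+8 = 41; p=5
e=-1: not >0, total = 41-1 = 40; p=4
e=-3: not >0, total = 40-1 = 39; p=1
e=-1: not >0, total = 39-1 = 38; p=0
total*p = 38*0 = 0

0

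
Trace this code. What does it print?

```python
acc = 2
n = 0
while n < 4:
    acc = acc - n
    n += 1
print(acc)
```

n=0: acc = 2-0 = 2
n=1: acc = 2-1 = 1
n=2: acc = 1-2 = -1
n=3: acc = (-1)-3 = -4

-4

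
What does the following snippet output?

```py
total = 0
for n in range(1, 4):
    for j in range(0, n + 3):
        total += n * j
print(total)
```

71

n=1,j=0: total = 0+0 = 0
n=1,j=1: total = 0+1 = 1
n=1,j=2: total = 1+2 = 3
n=1,j=3: total = 3+3 = 6
n=2,j=0: total = 6+0 = 6
n=2,j=1: total = 6+2 = 8
n=2,j=2: total = 8+4 = 12
n=2,j=3: total = 12+6 = 18
n=2,j=4: total = 18+8 = 26
n=3,j=0: total = 26+0 = 26
n=3,j=1: total = 26+3 = 29
n=3,j=2: total = 29+6 = 35
n=3,j=3: total = 35+9 = 44
n=3,j=4: total = 44+12 = 56
n=3,j=5: total = 56+15 = 71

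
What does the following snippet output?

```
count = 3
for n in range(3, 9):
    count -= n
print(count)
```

-30

n=3: count = 3-3 = 0
n=4: count = 0-4 = -4
n=5: count = (-4)-5 = -9
n=6: count = (-9)-6 = -15
n=7: count = (-15)-7 = -22
n=8: count = (-22)-8 = -30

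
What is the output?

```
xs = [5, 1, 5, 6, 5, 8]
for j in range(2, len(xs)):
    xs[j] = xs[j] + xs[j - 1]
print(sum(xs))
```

j=2: xs[2] = 5+1 = 6 → [5, 1, 6, 6, 5, 8]
j=3: xs[3] = 6+6 = 12 → [5, 1, 6, 12, 5, 8]
j=4: xs[4] = 5+12 = 17 → [5, 1, 6, 12, 17, 8]
j=5: xs[5] = 8+17 = 25 → [5, 1, 6, 12, 17, 25]
sum = 66

66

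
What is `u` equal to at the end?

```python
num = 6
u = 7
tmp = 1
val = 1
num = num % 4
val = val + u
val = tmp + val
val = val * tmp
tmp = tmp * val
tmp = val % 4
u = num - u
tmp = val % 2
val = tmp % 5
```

-5

num = 6%4 = 2
val = 1+7 = 8
val = 1+8 = 9
val = 9*1 = 9
tmp = 1*9 = 9
tmp = 9%4 = 1
u = 2-7 = -5
tmp = 9%2 = 1
val = 1%5 = 1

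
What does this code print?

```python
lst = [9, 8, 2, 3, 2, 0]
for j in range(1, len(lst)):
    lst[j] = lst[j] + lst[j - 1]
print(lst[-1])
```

24

j=1: lst[1] = 8+9 = 17 → [9, 17, 2, 3, 2, 0]
j=2: lst[2] = 2+17 = 19 → [9, 17, 19, 3, 2, 0]
j=3: lst[3] = 3+19 = 22 → [9, 17, 19, 22, 2, 0]
j=4: lst[4] = 2+22 = 24 → [9, 17, 19, 22, 24, 0]
j=5: lst[5] = 0+24 = 24 → [9, 17, 19, 22, 24, 24]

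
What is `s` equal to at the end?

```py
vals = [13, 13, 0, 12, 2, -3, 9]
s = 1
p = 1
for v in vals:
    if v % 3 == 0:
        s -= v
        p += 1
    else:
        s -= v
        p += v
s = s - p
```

v=13: not %3==0, s = 1-13 = -12; p=14
v=13: not %3==0, s = (-12)-13 = -25; p=27
v=0: %3==0, s = (-25)-0 = -25; p=28
v=12: %3==0, s = (-25)-12 = -37; p=29
v=2: not %3==0, s = (-37)-2 = -39; p=31
v=-3: %3==0, s = (-39)-(-3) = -36; p=32
v=9: %3==0, s = (-36)-9 = -45; p=33
s-p = (-45)-33 = -78

-78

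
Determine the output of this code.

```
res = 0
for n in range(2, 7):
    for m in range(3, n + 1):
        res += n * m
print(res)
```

n=3,m=3: res = 0+9 = 9
n=4,m=3: res = 9+12 = 21
n=4,m=4: res = 21+16 = 37
n=5,m=3: res = 37+15 = 52
n=5,m=4: res = 52+20 = 72
n=5,m=5: res = 72+25 = 97
n=6,m=3: res = 97+18 = 115
n=6,m=4: res = 115+24 = 139
n=6,m=5: res = 139+30 = 169
n=6,m=6: res = 169+36 = 205

205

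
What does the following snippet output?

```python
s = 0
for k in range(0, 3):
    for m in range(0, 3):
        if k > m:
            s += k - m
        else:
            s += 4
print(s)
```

28

k=0,m=0: not 0>0, s = 0+4 = 4
k=0,m=1: not 0>1, s = 4+4 = 8
k=0,m=2: not 0>2, s = 8+4 = 12
k=1,m=0: 1>0, s = 12+1 = 13
k=1,m=1: not 1>1, s = 13+4 = 17
k=1,m=2: not 1>2, s = 17+4 = 21
k=2,m=0: 2>0, s = 21+2 = 23
k=2,m=1: 2>1, s = 23+1 = 24
k=2,m=2: not 2>2, s = 24+4 = 28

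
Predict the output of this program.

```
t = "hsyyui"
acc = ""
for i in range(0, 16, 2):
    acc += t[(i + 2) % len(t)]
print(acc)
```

yuhyuhyu

i=0: add t[2]='y' → 'y'
i=2: add t[4]='u' → 'yu'
i=4: add t[0]='h' → 'yuh'
i=6: add t[2]='y' → 'yuhy'
i=8: add t[4]='u' → 'yuhyu'
i=10: add t[0]='h' → 'yuhyuh'
i=12: add t[2]='y' → 'yuhyuhy'
i=14: add t[4]='u' → 'yuhyuhyu'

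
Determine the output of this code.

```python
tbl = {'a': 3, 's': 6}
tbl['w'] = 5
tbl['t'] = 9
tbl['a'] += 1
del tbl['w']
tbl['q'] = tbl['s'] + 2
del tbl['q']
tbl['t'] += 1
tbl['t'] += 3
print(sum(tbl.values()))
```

tbl['w'] = 5 → {'a': 3, 's': 6, 'w': 5}
tbl['t'] = 9 → {'a': 3, 's': 6, 'w': 5, 't': 9}
tbl['a'] = 3+1 = 4 → {'a': 4, 's': 6, 'w': 5, 't': 9}
del 'w' → {'a': 4, 's': 6, 't': 9}
tbl['q'] = tbl['s']+2 = 8 → {'a': 4, 's': 6, 't': 9, 'q': 8}
del 'q' → {'a': 4, 's': 6, 't': 9}
tbl['t'] = 9+1 = 10 → {'a': 4, 's': 6, 't': 10}
tbl['t'] = 10+3 = 13 → {'a': 4, 's': 6, 't': 13}
sum of values = 23

23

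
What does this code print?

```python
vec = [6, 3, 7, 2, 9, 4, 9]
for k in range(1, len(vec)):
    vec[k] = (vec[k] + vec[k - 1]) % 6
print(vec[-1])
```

k=1: vec[1] = (3+6)%6 = 3 → [6, 3, 7, 2, 9, 4, 9]
k=2: vec[2] = (7+3)%6 = 4 → [6, 3, 4, 2, 9, 4, 9]
k=3: vec[3] = (2+4)%6 = 0 → [6, 3, 4, 0, 9, 4, 9]
k=4: vec[4] = (9+0)%6 = 3 → [6, 3, 4, 0, 3, 4, 9]
k=5: vec[5] = (4+3)%6 = 1 → [6, 3, 4, 0, 3, 1, 9]
k=6: vec[6] = (9+1)%6 = 4 → [6, 3, 4, 0, 3, 1, 4]

4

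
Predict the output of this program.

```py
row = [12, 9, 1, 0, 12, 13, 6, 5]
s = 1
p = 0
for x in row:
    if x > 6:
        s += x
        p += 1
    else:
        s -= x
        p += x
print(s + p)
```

51

x=12: >6, s = 1+12 = 13; p=1
x=9: >6, s = 13+9 = 22; p=2
x=1: not >6, s = 22-1 = 21; p=3
x=0: not >6, s = 21-0 = 21; p=3
x=12: >6, s = 21+12 = 33; p=4
x=13: >6, s = 33+13 = 46; p=5
x=6: not >6, s = 46-6 = 40; p=11
x=5: not >6, s = 40-5 = 35; p=16
s+p = 35+16 = 51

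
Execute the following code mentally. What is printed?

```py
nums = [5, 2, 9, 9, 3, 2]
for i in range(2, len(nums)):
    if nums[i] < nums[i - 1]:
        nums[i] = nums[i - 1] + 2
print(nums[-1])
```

i=2: 9>=2, unchanged → [5, 2, 9, 9, 3, 2]
i=3: 9>=9, unchanged → [5, 2, 9, 9, 3, 2]
i=4: 3<9, nums[4] = 9+2 = 11 → [5, 2, 9, 9, 11, 2]
i=5: 2<11, nums[5] = 11+2 = 13 → [5, 2, 9, 9, 11, 13]

13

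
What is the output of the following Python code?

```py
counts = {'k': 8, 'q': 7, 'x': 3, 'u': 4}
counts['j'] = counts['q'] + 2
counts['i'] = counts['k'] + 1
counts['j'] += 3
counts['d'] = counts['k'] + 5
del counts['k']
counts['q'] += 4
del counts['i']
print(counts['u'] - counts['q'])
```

-7

counts['j'] = counts['q']+2 = 9 → {'k': 8, 'q': 7, 'x': 3, 'u': 4, 'j': 9}
counts['i'] = counts['k']+1 = 9 → {'k': 8, 'q': 7, 'x': 3, 'u': 4, 'j': 9, 'i': 9}
counts['j'] = 9+3 = 12 → {'k': 8, 'q': 7, 'x': 3, 'u': 4, 'j': 12, 'i': 9}
counts['d'] = counts['k']+5 = 13 → {'k': 8, 'q': 7, 'x': 3, 'u': 4, 'j': 12, 'i': 9, 'd': 13}
del 'k' → {'q': 7, 'x': 3, 'u': 4, 'j': 12, 'i': 9, 'd': 13}
counts['q'] = 7+4 = 11 → {'q': 11, 'x': 3, 'u': 4, 'j': 12, 'i': 9, 'd': 13}
del 'i' → {'q': 11, 'x': 3, 'u': 4, 'j': 12, 'd': 13}
counts['u']-counts['q'] = 4-11 = -7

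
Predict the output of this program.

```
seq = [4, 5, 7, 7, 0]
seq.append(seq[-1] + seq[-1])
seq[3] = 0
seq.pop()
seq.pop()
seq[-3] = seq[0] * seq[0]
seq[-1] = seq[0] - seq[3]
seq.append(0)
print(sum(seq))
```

31

append seq[-1]+seq[-1] = 0+0 = 0 → [4, 5, 7, 7, 0, 0]
seq[3] = 0 → [4, 5, 7, 0, 0, 0]
pop() removes 0 → [4, 5, 7, 0, 0]
pop() removes 0 → [4, 5, 7, 0]
seq[-3] = seq[0]*seq[0] = 4*4 = 16 → [4, 16, 7, 0]
seq[-1] = seq[0]-seq[3] = 4-0 = 4 → [4, 16, 7, 4]
append 0 → [4, 16, 7, 4, 0]
sum = 31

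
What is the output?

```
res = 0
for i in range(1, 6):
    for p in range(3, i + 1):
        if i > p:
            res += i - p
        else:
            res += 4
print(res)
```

i=3,p=3: not 3>3, res = 0+4 = 4
i=4,p=3: 4>3, res = 4+1 = 5
i=4,p=4: not 4>4, res = 5+4 = 9
i=5,p=3: 5>3, res = 9+2 = 11
i=5,p=4: 5>4, res = 11+1 = 12
i=5,p=5: not 5>5, res = 12+4 = 16

16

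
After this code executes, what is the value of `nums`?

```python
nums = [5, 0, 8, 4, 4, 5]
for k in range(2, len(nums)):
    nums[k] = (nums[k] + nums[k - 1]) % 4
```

[5, 0, 0, 0, 0, 1]

k=2: nums[2] = (8+0)%4 = 0 → [5, 0, 0, 4, 4, 5]
k=3: nums[3] = (4+0)%4 = 0 → [5, 0, 0, 0, 4, 5]
k=4: nums[4] = (4+0)%4 = 0 → [5, 0, 0, 0, 0, 5]
k=5: nums[5] = (5+0)%4 = 1 → [5, 0, 0, 0, 0, 1]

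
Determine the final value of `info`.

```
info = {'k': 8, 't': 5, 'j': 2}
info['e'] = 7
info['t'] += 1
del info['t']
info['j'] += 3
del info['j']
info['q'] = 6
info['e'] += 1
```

{'k': 8, 'e': 8, 'q': 6}

info['e'] = 7 → {'k': 8, 't': 5, 'j': 2, 'e': 7}
info['t'] = 5+1 = 6 → {'k': 8, 't': 6, 'j': 2, 'e': 7}
del 't' → {'k': 8, 'j': 2, 'e': 7}
info['j'] = 2+3 = 5 → {'k': 8, 'j': 5, 'e': 7}
del 'j' → {'k': 8, 'e': 7}
info['q'] = 6 → {'k': 8, 'e': 7, 'q': 6}
info['e'] = 7+1 = 8 → {'k': 8, 'e': 8, 'q': 6}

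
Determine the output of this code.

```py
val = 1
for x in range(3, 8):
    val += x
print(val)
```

26

x=3: val = 1+3 = 4
x=4: val = 4+4 = 8
x=5: val = 8+5 = 13
x=6: val = 13+6 = 19
x=7: val = 19+7 = 26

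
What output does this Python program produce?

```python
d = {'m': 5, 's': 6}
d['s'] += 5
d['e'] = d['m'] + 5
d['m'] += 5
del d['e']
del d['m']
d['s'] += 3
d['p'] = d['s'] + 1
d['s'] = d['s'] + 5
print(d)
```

d['s'] = 6+5 = 11 → {'m': 5, 's': 11}
d['e'] = d['m']+5 = 10 → {'m': 5, 's': 11, 'e': 10}
d['m'] = 5+5 = 10 → {'m': 10, 's': 11, 'e': 10}
del 'e' → {'m': 10, 's': 11}
del 'm' → {'s': 11}
d['s'] = 11+3 = 14 → {'s': 14}
d['p'] = d['s']+1 = 15 → {'s': 14, 'p': 15}
d['s'] = d['s']+5 = 19 → {'s': 19, 'p': 15}

{'s': 19, 'p': 15}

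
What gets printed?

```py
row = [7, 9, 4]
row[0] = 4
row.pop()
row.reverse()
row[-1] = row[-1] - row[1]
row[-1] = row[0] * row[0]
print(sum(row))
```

90

row[0] = 4 → [4, 9, 4]
pop() removes 4 → [4, 9]
reverse → [9, 4]
row[-1] = row[-1]-row[1] = 4-4 = 0 → [9, 0]
row[-1] = row[0]*row[0] = 9*9 = 81 → [9, 81]
sum = 90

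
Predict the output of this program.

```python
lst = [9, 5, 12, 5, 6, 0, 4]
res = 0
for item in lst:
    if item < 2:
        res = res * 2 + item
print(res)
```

0

item=9: not <2
item=5: not <2
item=12: not <2
item=5: not <2
item=6: not <2
item=0: <2, res = 0*2+0 = 0
item=4: not <2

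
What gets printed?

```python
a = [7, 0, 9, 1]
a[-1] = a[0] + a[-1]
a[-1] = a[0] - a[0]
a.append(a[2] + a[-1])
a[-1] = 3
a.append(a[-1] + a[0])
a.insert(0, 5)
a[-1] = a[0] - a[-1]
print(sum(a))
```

a[-1] = a[0]+a[-1] = 7+1 = 8 → [7, 0, 9, 8]
a[-1] = a[0]-a[0] = 7-7 = 0 → [7, 0, 9, 0]
append a[2]+a[-1] = 9+0 = 9 → [7, 0, 9, 0, 9]
a[-1] = 3 → [7, 0, 9, 0, 3]
append a[-1]+a[0] = 3+7 = 10 → [7, 0, 9, 0, 3, 10]
insert 5 at 0 → [5, 7, 0, 9, 0, 3, 10]
a[-1] = a[0]-a[-1] = 5-10 = -5 → [5, 7, 0, 9, 0, 3, -5]
sum = 19

19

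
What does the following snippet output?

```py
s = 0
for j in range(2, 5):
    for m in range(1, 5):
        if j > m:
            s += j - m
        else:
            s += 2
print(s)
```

22

j=2,m=1: 2>1, s = 0+1 = 1
j=2,m=2: not 2>2, s = 1+2 = 3
j=2,m=3: not 2>3, s = 3+2 = 5
j=2,m=4: not 2>4, s = 5+2 = 7
j=3,m=1: 3>1, s = 7+2 = 9
j=3,m=2: 3>2, s = 9+1 = 10
j=3,m=3: not 3>3, s = 10+2 = 12
j=3,m=4: not 3>4, s = 12+2 = 14
j=4,m=1: 4>1, s = 14+3 = 17
j=4,m=2: 4>2, s = 17+2 = 19
j=4,m=3: 4>3, s = 19+1 = 20
j=4,m=4: not 4>4, s = 20+2 = 22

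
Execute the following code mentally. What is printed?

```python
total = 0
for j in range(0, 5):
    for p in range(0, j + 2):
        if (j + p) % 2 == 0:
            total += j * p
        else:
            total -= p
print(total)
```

j=0,p=0: even sum, total = 0+0 = 0
j=0,p=1: odd sum, total = 0-1 = -1
j=1,p=0: odd sum, total = (-1)-0 = -1
j=1,p=1: even sum, total = (-1)+1 = 0
j=1,p=2: odd sum, total = 0-2 = -2
j=2,p=0: even sum, total = (-2)+0 = -2
j=2,p=1: odd sum, total = (-2)-1 = -3
j=2,p=2: even sum, total = (-3)+4 = 1
j=2,p=3: odd sum, total = 1-3 = -2
j=3,p=0: odd sum, total = (-2)-0 = -2
j=3,p=1: even sum, total = (-2)+3 = 1
j=3,p=2: odd sum, total = 1-2 = -1
j=3,p=3: even sum, total = (-1)+9 = 8
j=3,p=4: odd sum, total = 8-4 = 4
j=4,p=0: even sum, total = 4+0 = 4
j=4,p=1: odd sum, total = 4-1 = 3
j=4,p=2: even sum, total = 3+8 = 11
j=4,p=3: odd sum, total = 11-3 = 8
j=4,p=4: even sum, total = 8+16 = 24
j=4,p=5: odd sum, total = 24-5 = 19

19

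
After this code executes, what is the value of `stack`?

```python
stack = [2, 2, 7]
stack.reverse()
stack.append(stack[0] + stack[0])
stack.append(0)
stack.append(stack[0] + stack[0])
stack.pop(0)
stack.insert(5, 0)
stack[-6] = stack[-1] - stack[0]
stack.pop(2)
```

[-2, 2, 0, 14, 0]

reverse → [7, 2, 2]
append stack[0]+stack[0] = 7+7 = 14 → [7, 2, 2, 14]
append 0 → [7, 2, 2, 14, 0]
append stack[0]+stack[0] = 7+7 = 14 → [7, 2, 2, 14, 0, 14]
pop(0) removes 7 → [2, 2, 14, 0, 14]
insert 0 at 5 → [2, 2, 14, 0, 14, 0]
stack[-6] = stack[-1]-stack[0] = 0-2 = -2 → [-2, 2, 14, 0, 14, 0]
pop(2) removes 14 → [-2, 2, 0, 14, 0]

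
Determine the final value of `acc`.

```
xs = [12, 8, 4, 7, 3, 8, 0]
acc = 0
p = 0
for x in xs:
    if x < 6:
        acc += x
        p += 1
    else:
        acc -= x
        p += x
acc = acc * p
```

-1064

x=12: not <6, acc = 0-12 = -12; p=12
x=8: not <6, acc = (-12)-8 = -20; p=20
x=4: <6, acc = (-20)+4 = -16; p=21
x=7: not <6, acc = (-16)-7 = -23; p=28
x=3: <6, acc = (-23)+3 = -20; p=29
x=8: not <6, acc = (-20)-8 = -28; p=37
x=0: <6, acc = (-28)+0 = -28; p=38
acc*p = (-28)*38 = -1064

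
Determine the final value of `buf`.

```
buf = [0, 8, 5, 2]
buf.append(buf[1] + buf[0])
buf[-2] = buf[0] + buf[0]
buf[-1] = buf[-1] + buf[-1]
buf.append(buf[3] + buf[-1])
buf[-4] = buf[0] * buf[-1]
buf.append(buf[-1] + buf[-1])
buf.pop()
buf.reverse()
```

[16, 16, 0, 0, 8, 0]

append buf[1]+buf[0] = 8+0 = 8 → [0, 8, 5, 2, 8]
buf[-2] = buf[0]+buf[0] = 0+0 = 0 → [0, 8, 5, 0, 8]
buf[-1] = buf[-1]+buf[-1] = 8+8 = 16 → [0, 8, 5, 0, 16]
append buf[3]+buf[-1] = 0+16 = 16 → [0, 8, 5, 0, 16, 16]
buf[-4] = buf[0]*buf[-1] = 0*16 = 0 → [0, 8, 0, 0, 16, 16]
append buf[-1]+buf[-1] = 16+16 = 32 → [0, 8, 0, 0, 16, 16, 32]
pop() removes 32 → [0, 8, 0, 0, 16, 16]
reverse → [16, 16, 0, 0, 8, 0]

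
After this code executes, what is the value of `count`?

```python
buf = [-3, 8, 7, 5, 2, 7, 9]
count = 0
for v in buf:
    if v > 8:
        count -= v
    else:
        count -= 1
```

v=-3: not >8, count = 0-1 = -1
v=8: not >8, count = (-1)-1 = -2
v=7: not >8, count = (-2)-1 = -3
v=5: not >8, count = (-3)-1 = -4
v=2: not >8, count = (-4)-1 = -5
v=7: not >8, count = (-5)-1 = -6
v=9: >8, count = (-6)-9 = -15

-15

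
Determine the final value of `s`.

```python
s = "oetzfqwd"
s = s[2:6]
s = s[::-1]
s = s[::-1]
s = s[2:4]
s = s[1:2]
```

'q'

slice [2:6] → 'tzfq'
reverse → 'qfzt'
reverse → 'tzfq'
slice [2:4] → 'fq'
slice [1:2] → 'q'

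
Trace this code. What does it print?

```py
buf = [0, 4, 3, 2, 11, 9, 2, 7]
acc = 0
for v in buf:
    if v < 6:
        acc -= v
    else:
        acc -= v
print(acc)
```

-38

v=0: <6, acc = 0-0 = 0
v=4: <6, acc = 0-4 = -4
v=3: <6, acc = (-4)-3 = -7
v=2: <6, acc = (-7)-2 = -9
v=11: not <6, acc = (-9)-11 = -20
v=9: not <6, acc = (-20)-9 = -29
v=2: <6, acc = (-29)-2 = -31
v=7: not <6, acc = (-31)-7 = -38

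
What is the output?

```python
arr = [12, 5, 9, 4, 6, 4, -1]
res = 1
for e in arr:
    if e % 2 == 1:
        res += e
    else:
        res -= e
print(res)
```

e=12: not odd, res = 1-12 = -11
e=5: odd, res = (-11)+5 = -6
e=9: odd, res = (-6)+9 = 3
e=4: not odd, res = 3-4 = -1
e=6: not odd, res = (-1)-6 = -7
e=4: not odd, res = (-7)-4 = -11
e=-1: odd, res = (-11)+(-1) = -12

-12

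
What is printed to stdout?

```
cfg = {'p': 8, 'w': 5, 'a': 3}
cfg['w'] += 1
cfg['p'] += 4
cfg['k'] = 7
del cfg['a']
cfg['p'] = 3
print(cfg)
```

{'p': 3, 'w': 6, 'k': 7}

cfg['w'] = 5+1 = 6 → {'p': 8, 'w': 6, 'a': 3}
cfg['p'] = 8+4 = 12 → {'p': 12, 'w': 6, 'a': 3}
cfg['k'] = 7 → {'p': 12, 'w': 6, 'a': 3, 'k': 7}
del 'a' → {'p': 12, 'w': 6, 'k': 7}
cfg['p'] = 3 → {'p': 3, 'w': 6, 'k': 7}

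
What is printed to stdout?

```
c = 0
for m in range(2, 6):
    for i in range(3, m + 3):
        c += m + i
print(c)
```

m=2,i=3: c = 0+5 = 5
m=2,i=4: c = 5+6 = 11
m=3,i=3: c = 11+6 = 17
m=3,i=4: c = 17+7 = 24
m=3,i=5: c = 24+8 = 32
m=4,i=3: c = 32+7 = 39
m=4,i=4: c = 39+8 = 47
m=4,i=5: c = 47+9 = 56
m=4,i=6: c = 56+10 = 66
m=5,i=3: c = 66+8 = 74
m=5,i=4: c = 74+9 = 83
m=5,i=5: c = 83+10 = 93
m=5,i=6: c = 93+11 = 104
m=5,i=7: c = 104+12 = 116

116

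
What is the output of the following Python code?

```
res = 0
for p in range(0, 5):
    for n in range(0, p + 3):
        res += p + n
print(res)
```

p=0,n=0: res = 0+0 = 0
p=0,n=1: res = 0+1 = 1
p=0,n=2: res = 1+2 = 3
p=1,n=0: res = 3+1 = 4
p=1,n=1: res = 4+2 = 6
p=1,n=2: res = 6+3 = 9
p=1,n=3: res = 9+4 = 13
p=2,n=0: res = 13+2 = 15
p=2,n=1: res = 15+3 = 18
p=2,n=2: res = 18+4 = 22
p=2,n=3: res = 22+5 = 27
p=2,n=4: res = 27+6 = 33
p=3,n=0: res = 33+3 = 36
p=3,n=1: res = 36+4 = 40
p=3,n=2: res = 40+5 = 45
p=3,n=3: res = 45+6 = 51
p=3,n=4: res = 51+7 = 58
p=3,n=5: res = 58+8 = 66
p=4,n=0: res = 66+4 = 70
p=4,n=1: res = 70+5 = 75
p=4,n=2: res = 75+6 = 81
p=4,n=3: res = 81+7 = 88
p=4,n=4: res = 88+8 = 96
p=4,n=5: res = 96+9 = 105
p=4,n=6: res = 105+10 = 115

115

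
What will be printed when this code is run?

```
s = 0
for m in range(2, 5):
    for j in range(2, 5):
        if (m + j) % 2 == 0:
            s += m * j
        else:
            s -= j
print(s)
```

m=2,j=2: even sum, s = 0+4 = 4
m=2,j=3: odd sum, s = 4-3 = 1
m=2,j=4: even sum, s = 1+8 = 9
m=3,j=2: odd sum, s = 9-2 = 7
m=3,j=3: even sum, s = 7+9 = 16
m=3,j=4: odd sum, s = 16-4 = 12
m=4,j=2: even sum, s = 12+8 = 20
m=4,j=3: odd sum, s = 20-3 = 17
m=4,j=4: even sum, s = 17+16 = 33

33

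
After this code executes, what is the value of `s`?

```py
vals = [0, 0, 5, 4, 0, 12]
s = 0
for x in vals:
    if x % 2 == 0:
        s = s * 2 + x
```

x=0: even, s = 0*2+0 = 0
x=0: even, s = 0*2+0 = 0
x=5: not even
x=4: even, s = 0*2+4 = 4
x=0: even, s = 4*2+0 = 8
x=12: even, s = 8*2+12 = 28

28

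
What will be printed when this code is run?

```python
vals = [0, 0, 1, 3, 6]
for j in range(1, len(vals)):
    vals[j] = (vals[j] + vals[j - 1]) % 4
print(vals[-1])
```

2

j=1: vals[1] = (0+0)%4 = 0 → [0, 0, 1, 3, 6]
j=2: vals[2] = (1+0)%4 = 1 → [0, 0, 1, 3, 6]
j=3: vals[3] = (3+1)%4 = 0 → [0, 0, 1, 0, 6]
j=4: vals[4] = (6+0)%4 = 2 → [0, 0, 1, 0, 2]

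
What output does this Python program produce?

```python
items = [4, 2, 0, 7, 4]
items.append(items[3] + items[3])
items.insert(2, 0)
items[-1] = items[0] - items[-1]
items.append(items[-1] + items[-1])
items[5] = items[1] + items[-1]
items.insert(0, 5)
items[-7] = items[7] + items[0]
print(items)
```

[5, 4, -5, 0, 0, 7, -18, -10, -20]

append items[3]+items[3] = 7+7 = 14 → [4, 2, 0, 7, 4, 14]
insert 0 at 2 → [4, 2, 0, 0, 7, 4, 14]
items[-1] = items[0]-items[-1] = 4-14 = -10 → [4, 2, 0, 0, 7, 4, -10]
append items[-1]+items[-1] = (-10)+(-10) = -20 → [4, 2, 0, 0, 7, 4, -10, -20]
items[5] = items[1]+items[-1] = 2+(-20) = -18 → [4, 2, 0, 0, 7, -18, -10, -20]
insert 5 at 0 → [5, 4, 2, 0, 0, 7, -18, -10, -20]
items[-7] = items[7]+items[0] = (-10)+5 = -5 → [5, 4, -5, 0, 0, 7, -18, -10, -20]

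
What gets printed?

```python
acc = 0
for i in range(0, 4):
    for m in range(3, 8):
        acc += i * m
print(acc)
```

i=0,m=3: acc = 0+0 = 0
i=0,m=4: acc = 0+0 = 0
i=0,m=5: acc = 0+0 = 0
i=0,m=6: acc = 0+0 = 0
i=0,m=7: acc = 0+0 = 0
i=1,m=3: acc = 0+3 = 3
i=1,m=4: acc = 3+4 = 7
i=1,m=5: acc = 7+5 = 12
i=1,m=6: acc = 12+6 = 18
i=1,m=7: acc = 18+7 = 25
i=2,m=3: acc = 25+6 = 31
i=2,m=4: acc = 31+8 = 39
i=2,m=5: acc = 39+10 = 49
i=2,m=6: acc = 49+12 = 61
i=2,m=7: acc = 61+14 = 75
i=3,m=3: acc = 75+9 = 84
i=3,m=4: acc = 84+12 = 96
i=3,m=5: acc = 96+15 = 111
i=3,m=6: acc = 111+18 = 129
i=3,m=7: acc = 129+21 = 150

150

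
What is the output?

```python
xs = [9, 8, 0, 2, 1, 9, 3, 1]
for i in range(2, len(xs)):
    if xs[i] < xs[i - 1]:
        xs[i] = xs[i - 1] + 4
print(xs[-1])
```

i=2: 0<8, xs[2] = 8+4 = 12 → [9, 8, 12, 2, 1, 9, 3, 1]
i=3: 2<12, xs[3] = 12+4 = 16 → [9, 8, 12, 16, 1, 9, 3, 1]
i=4: 1<16, xs[4] = 16+4 = 20 → [9, 8, 12, 16, 20, 9, 3, 1]
i=5: 9<20, xs[5] = 20+4 = 24 → [9, 8, 12, 16, 20, 24, 3, 1]
i=6: 3<24, xs[6] = 24+4 = 28 → [9, 8, 12, 16, 20, 24, 28, 1]
i=7: 1<28, xs[7] = 28+4 = 32 → [9, 8, 12, 16, 20, 24, 28, 32]

32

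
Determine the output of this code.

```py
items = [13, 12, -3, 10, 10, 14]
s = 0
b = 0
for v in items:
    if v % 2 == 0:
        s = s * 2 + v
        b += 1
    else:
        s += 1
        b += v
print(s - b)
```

180

v=13: not even, s = 0+1 = 1; b=13
v=12: even, s = 1*2+12 = 14; b=14
v=-3: not even, s = 14+1 = 15; b=11
v=10: even, s = 15*2+10 = 40; b=12
v=10: even, s = 40*2+10 = 90; b=13
v=14: even, s = 90*2+14 = 194; b=14
s-b = 194-14 = 180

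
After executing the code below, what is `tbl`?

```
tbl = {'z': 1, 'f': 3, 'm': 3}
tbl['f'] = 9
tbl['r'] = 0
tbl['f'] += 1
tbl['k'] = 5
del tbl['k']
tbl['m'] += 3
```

tbl['f'] = 9 → {'z': 1, 'f': 9, 'm': 3}
tbl['r'] = 0 → {'z': 1, 'f': 9, 'm': 3, 'r': 0}
tbl['f'] = 9+1 = 10 → {'z': 1, 'f': 10, 'm': 3, 'r': 0}
tbl['k'] = 5 → {'z': 1, 'f': 10, 'm': 3, 'r': 0, 'k': 5}
del 'k' → {'z': 1, 'f': 10, 'm': 3, 'r': 0}
tbl['m'] = 3+3 = 6 → {'z': 1, 'f': 10, 'm': 6, 'r': 0}

{'z': 1, 'f': 10, 'm': 6, 'r': 0}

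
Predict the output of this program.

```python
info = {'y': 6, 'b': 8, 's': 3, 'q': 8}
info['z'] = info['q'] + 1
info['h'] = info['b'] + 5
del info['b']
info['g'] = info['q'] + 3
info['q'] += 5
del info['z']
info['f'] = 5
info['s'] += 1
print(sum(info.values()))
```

52

info['z'] = info['q']+1 = 9 → {'y': 6, 'b': 8, 's': 3, 'q': 8, 'z': 9}
info['h'] = info['b']+5 = 13 → {'y': 6, 'b': 8, 's': 3, 'q': 8, 'z': 9, 'h': 13}
del 'b' → {'y': 6, 's': 3, 'q': 8, 'z': 9, 'h': 13}
info['g'] = info['q']+3 = 11 → {'y': 6, 's': 3, 'q': 8, 'z': 9, 'h': 13, 'g': 11}
info['q'] = 8+5 = 13 → {'y': 6, 's': 3, 'q': 13, 'z': 9, 'h': 13, 'g': 11}
del 'z' → {'y': 6, 's': 3, 'q': 13, 'h': 13, 'g': 11}
info['f'] = 5 → {'y': 6, 's': 3, 'q': 13, 'h': 13, 'g': 11, 'f': 5}
info['s'] = 3+1 = 4 → {'y': 6, 's': 4, 'q': 13, 'h': 13, 'g': 11, 'f': 5}
sum of values = 52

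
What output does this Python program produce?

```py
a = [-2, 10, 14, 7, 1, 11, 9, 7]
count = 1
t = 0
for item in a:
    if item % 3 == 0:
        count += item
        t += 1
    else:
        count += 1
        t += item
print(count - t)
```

-32

item=-2: not %3==0, count = 1+1 = 2; t=-2
item=10: not %3==0, count = 2+1 = 3; t=8
item=14: not %3==0, count = 3+1 = 4; t=22
item=7: not %3==0, count = 4+1 = 5; t=29
item=1: not %3==0, count = 5+1 = 6; t=30
item=11: not %3==0, count = 6+1 = 7; t=41
item=9: %3==0, count = 7+9 = 16; t=42
item=7: not %3==0, count = 16+1 = 17; t=49
count-t = 17-49 = -32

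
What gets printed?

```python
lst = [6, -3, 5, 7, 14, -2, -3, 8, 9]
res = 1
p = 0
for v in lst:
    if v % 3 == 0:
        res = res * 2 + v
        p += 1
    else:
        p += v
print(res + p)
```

v=6: %3==0, res = 1*2+6 = 8; p=1
v=-3: %3==0, res = 8*2+(-3) = 13; p=2
v=5: not %3==0; p=7
v=7: not %3==0; p=14
v=14: not %3==0; p=28
v=-2: not %3==0; p=26
v=-3: %3==0, res = 13*2+(-3) = 23; p=27
v=8: not %3==0; p=35
v=9: %3==0, res = 23*2+9 = 55; p=36
res+p = 55+36 = 91

91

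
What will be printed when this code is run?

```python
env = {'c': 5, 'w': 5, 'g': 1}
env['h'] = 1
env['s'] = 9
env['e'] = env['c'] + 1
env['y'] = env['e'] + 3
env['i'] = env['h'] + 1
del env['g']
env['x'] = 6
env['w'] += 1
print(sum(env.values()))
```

44

env['h'] = 1 → {'c': 5, 'w': 5, 'g': 1, 'h': 1}
env['s'] = 9 → {'c': 5, 'w': 5, 'g': 1, 'h': 1, 's': 9}
env['e'] = env['c']+1 = 6 → {'c': 5, 'w': 5, 'g': 1, 'h': 1, 's': 9, 'e': 6}
env['y'] = env['e']+3 = 9 → {'c': 5, 'w': 5, 'g': 1, 'h': 1, 's': 9, 'e': 6, 'y': 9}
env['i'] = env['h']+1 = 2 → {'c': 5, 'w': 5, 'g': 1, 'h': 1, 's': 9, 'e': 6, 'y': 9, 'i': 2}
del 'g' → {'c': 5, 'w': 5, 'h': 1, 's': 9, 'e': 6, 'y': 9, 'i': 2}
env['x'] = 6 → {'c': 5, 'w': 5, 'h': 1, 's': 9, 'e': 6, 'y': 9, 'i': 2, 'x': 6}
env['w'] = 5+1 = 6 → {'c': 5, 'w': 6, 'h': 1, 's': 9, 'e': 6, 'y': 9, 'i': 2, 'x': 6}
sum of values = 44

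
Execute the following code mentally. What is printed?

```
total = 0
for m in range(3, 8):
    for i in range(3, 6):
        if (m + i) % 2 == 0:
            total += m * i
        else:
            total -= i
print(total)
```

132

m=3,i=3: even sum, total = 0+9 = 9
m=3,i=4: odd sum, total = 9-4 = 5
m=3,i=5: even sum, total = 5+15 = 20
m=4,i=3: odd sum, total = 20-3 = 17
m=4,i=4: even sum, total = 17+16 = 33
m=4,i=5: odd sum, total = 33-5 = 28
m=5,i=3: even sum, total = 28+15 = 43
m=5,i=4: odd sum, total = 43-4 = 39
m=5,i=5: even sum, total = 39+25 = 64
m=6,i=3: odd sum, total = 64-3 = 61
m=6,i=4: even sum, total = 61+24 = 85
m=6,i=5: odd sum, total = 85-5 = 80
m=7,i=3: even sum, total = 80+21 = 101
m=7,i=4: odd sum, total = 101-4 = 97
m=7,i=5: even sum, total = 97+35 = 132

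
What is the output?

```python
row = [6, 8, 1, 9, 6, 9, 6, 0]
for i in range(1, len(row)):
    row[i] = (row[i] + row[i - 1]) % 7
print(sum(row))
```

i=1: row[1] = (8+6)%7 = 0 → [6, 0, 1, 9, 6, 9, 6, 0]
i=2: row[2] = (1+0)%7 = 1 → [6, 0, 1, 9, 6, 9, 6, 0]
i=3: row[3] = (9+1)%7 = 3 → [6, 0, 1, 3, 6, 9, 6, 0]
i=4: row[4] = (6+3)%7 = 2 → [6, 0, 1, 3, 2, 9, 6, 0]
i=5: row[5] = (9+2)%7 = 4 → [6, 0, 1, 3, 2, 4, 6, 0]
i=6: row[6] = (6+4)%7 = 3 → [6, 0, 1, 3, 2, 4, 3, 0]
i=7: row[7] = (0+3)%7 = 3 → [6, 0, 1, 3, 2, 4, 3, 3]
sum = 22

22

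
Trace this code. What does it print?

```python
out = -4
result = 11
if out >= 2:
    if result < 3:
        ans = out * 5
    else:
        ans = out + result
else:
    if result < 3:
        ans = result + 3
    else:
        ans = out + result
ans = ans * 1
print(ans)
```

out=-4, result=11
out >= 2 is False; result < 3 is False
→ ans = out + result = 7
ans = 7*1 = 7

7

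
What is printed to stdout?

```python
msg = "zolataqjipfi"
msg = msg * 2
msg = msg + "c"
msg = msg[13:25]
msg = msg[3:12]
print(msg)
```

repeat ×2 → 'zolataqjipfizolataqjipfi'
+ 'c' → 'zolataqjipfizolataqjipfic'
slice [13:25] → 'olataqjipfic'
slice [3:12] → 'taqjipfic'

taqjipfic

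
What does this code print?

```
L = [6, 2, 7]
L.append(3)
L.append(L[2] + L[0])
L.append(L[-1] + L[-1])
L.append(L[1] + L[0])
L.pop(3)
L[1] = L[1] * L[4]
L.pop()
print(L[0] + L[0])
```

12

append 3 → [6, 2, 7, 3]
append L[2]+L[0] = 7+6 = 13 → [6, 2, 7, 3, 13]
append L[-1]+L[-1] = 13+13 = 26 → [6, 2, 7, 3, 13, 26]
append L[1]+L[0] = 2+6 = 8 → [6, 2, 7, 3, 13, 26, 8]
pop(3) removes 3 → [6, 2, 7, 13, 26, 8]
L[1] = L[1]*L[4] = 2*26 = 52 → [6, 52, 7, 13, 26, 8]
pop() removes 8 → [6, 52, 7, 13, 26]
L[0]+L[0] = 6+6 = 12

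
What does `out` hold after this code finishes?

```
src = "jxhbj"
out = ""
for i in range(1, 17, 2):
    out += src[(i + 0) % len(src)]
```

'xbjhjxbj'

i=1: add src[1]='x' → 'x'
i=3: add src[3]='b' → 'xb'
i=5: add src[0]='j' → 'xbj'
i=7: add src[2]='h' → 'xbjh'
i=9: add src[4]='j' → 'xbjhj'
i=11: add src[1]='x' → 'xbjhjx'
i=13: add src[3]='b' → 'xbjhjxb'
i=15: add src[0]='j' → 'xbjhjxbj'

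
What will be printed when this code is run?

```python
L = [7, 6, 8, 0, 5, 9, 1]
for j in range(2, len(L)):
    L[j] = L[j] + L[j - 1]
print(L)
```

j=2: L[2] = 8+6 = 14 → [7, 6, 14, 0, 5, 9, 1]
j=3: L[3] = 0+14 = 14 → [7, 6, 14, 14, 5, 9, 1]
j=4: L[4] = 5+14 = 19 → [7, 6, 14, 14, 19, 9, 1]
j=5: L[5] = 9+19 = 28 → [7, 6, 14, 14, 19, 28, 1]
j=6: L[6] = 1+28 = 29 → [7, 6, 14, 14, 19, 28, 29]

[7, 6, 14, 14, 19, 28, 29]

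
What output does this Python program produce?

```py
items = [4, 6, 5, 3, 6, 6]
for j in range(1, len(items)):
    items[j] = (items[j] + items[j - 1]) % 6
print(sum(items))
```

11

j=1: items[1] = (6+4)%6 = 4 → [4, 4, 5, 3, 6, 6]
j=2: items[2] = (5+4)%6 = 3 → [4, 4, 3, 3, 6, 6]
j=3: items[3] = (3+3)%6 = 0 → [4, 4, 3, 0, 6, 6]
j=4: items[4] = (6+0)%6 = 0 → [4, 4, 3, 0, 0, 6]
j=5: items[5] = (6+0)%6 = 0 → [4, 4, 3, 0, 0, 0]
sum = 11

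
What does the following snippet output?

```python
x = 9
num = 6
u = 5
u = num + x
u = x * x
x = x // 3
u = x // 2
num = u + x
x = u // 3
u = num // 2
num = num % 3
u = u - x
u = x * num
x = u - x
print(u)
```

u = 6+9 = 15
u = 9*9 = 81
x = 9//3 = 3
u = 3//2 = 1
num = 1+3 = 4
x = 1//3 = 0
u = 4//2 = 2
num = 4%3 = 1
u = 2-0 = 2
u = 0*1 = 0
x = 0-0 = 0

0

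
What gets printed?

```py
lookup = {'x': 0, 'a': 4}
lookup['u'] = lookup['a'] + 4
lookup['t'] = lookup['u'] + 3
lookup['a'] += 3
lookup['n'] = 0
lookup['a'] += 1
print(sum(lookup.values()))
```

lookup['u'] = lookup['a']+4 = 8 → {'x': 0, 'a': 4, 'u': 8}
lookup['t'] = lookup['u']+3 = 11 → {'x': 0, 'a': 4, 'u': 8, 't': 11}
lookup['a'] = 4+3 = 7 → {'x': 0, 'a': 7, 'u': 8, 't': 11}
lookup['n'] = 0 → {'x': 0, 'a': 7, 'u': 8, 't': 11, 'n': 0}
lookup['a'] = 7+1 = 8 → {'x': 0, 'a': 8, 'u': 8, 't': 11, 'n': 0}
sum of values = 27

27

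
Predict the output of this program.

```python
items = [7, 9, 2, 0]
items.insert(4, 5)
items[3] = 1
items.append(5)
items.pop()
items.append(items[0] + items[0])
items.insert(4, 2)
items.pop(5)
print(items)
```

insert 5 at 4 → [7, 9, 2, 0, 5]
items[3] = 1 → [7, 9, 2, 1, 5]
append 5 → [7, 9, 2, 1, 5, 5]
pop() removes 5 → [7, 9, 2, 1, 5]
append items[0]+items[0] = 7+7 = 14 → [7, 9, 2, 1, 5, 14]
insert 2 at 4 → [7, 9, 2, 1, 2, 5, 14]
pop(5) removes 5 → [7, 9, 2, 1, 2, 14]

[7, 9, 2, 1, 2, 14]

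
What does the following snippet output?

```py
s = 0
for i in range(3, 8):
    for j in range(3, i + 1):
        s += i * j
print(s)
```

380

i=3,j=3: s = 0+9 = 9
i=4,j=3: s = 9+12 = 21
i=4,j=4: s = 21+16 = 37
i=5,j=3: s = 37+15 = 52
i=5,j=4: s = 52+20 = 72
i=5,j=5: s = 72+25 = 97
i=6,j=3: s = 97+18 = 115
i=6,j=4: s = 115+24 = 139
i=6,j=5: s = 139+30 = 169
i=6,j=6: s = 169+36 = 205
i=7,j=3: s = 205+21 = 226
i=7,j=4: s = 226+28 = 254
i=7,j=5: s = 254+35 = 289
i=7,j=6: s = 289+42 = 331
i=7,j=7: s = 331+49 = 380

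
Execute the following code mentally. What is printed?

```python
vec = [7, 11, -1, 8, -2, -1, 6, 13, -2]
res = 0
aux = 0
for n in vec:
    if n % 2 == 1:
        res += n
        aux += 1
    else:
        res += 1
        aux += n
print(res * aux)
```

495

n=7: odd, res = 0+7 = 7; aux=1
n=11: odd, res = 7+11 = 18; aux=2
n=-1: odd, res = 18+(-1) = 17; aux=3
n=8: not odd, res = 17+1 = 18; aux=11
n=-2: not odd, res = 18+1 = 19; aux=9
n=-1: odd, res = 19+(-1) = 18; aux=10
n=6: not odd, res = 18+1 = 19; aux=16
n=13: odd, res = 19+13 = 32; aux=17
n=-2: not odd, res = 32+1 = 33; aux=15
res*aux = 33*15 = 495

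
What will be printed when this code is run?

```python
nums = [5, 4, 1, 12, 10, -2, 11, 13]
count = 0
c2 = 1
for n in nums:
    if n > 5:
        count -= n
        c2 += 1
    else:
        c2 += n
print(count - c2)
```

n=5: not >5; c2=6
n=4: not >5; c2=10
n=1: not >5; c2=11
n=12: >5, count = 0-12 = -12; c2=12
n=10: >5, count = (-12)-10 = -22; c2=13
n=-2: not >5; c2=11
n=11: >5, count = (-22)-11 = -33; c2=12
n=13: >5, count = (-33)-13 = -46; c2=13
count-c2 = (-46)-13 = -59

-59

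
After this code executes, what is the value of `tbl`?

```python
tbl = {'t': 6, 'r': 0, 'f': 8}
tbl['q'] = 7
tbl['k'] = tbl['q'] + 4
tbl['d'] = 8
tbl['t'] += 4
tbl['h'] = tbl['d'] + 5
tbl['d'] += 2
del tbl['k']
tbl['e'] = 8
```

tbl['q'] = 7 → {'t': 6, 'r': 0, 'f': 8, 'q': 7}
tbl['k'] = tbl['q']+4 = 11 → {'t': 6, 'r': 0, 'f': 8, 'q': 7, 'k': 11}
tbl['d'] = 8 → {'t': 6, 'r': 0, 'f': 8, 'q': 7, 'k': 11, 'd': 8}
tbl['t'] = 6+4 = 10 → {'t': 10, 'r': 0, 'f': 8, 'q': 7, 'k': 11, 'd': 8}
tbl['h'] = tbl['d']+5 = 13 → {'t': 10, 'r': 0, 'f': 8, 'q': 7, 'k': 11, 'd': 8, 'h': 13}
tbl['d'] = 8+2 = 10 → {'t': 10, 'r': 0, 'f': 8, 'q': 7, 'k': 11, 'd': 10, 'h': 13}
del 'k' → {'t': 10, 'r': 0, 'f': 8, 'q': 7, 'd': 10, 'h': 13}
tbl['e'] = 8 → {'t': 10, 'r': 0, 'f': 8, 'q': 7, 'd': 10, 'h': 13, 'e': 8}

{'t': 10, 'r': 0, 'f': 8, 'q': 7, 'd': 10, 'h': 13, 'e': 8}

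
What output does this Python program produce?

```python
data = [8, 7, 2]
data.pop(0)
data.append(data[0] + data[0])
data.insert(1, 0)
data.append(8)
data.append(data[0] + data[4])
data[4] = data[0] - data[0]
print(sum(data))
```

pop(0) removes 8 → [7, 2]
append data[0]+data[0] = 7+7 = 14 → [7, 2, 14]
insert 0 at 1 → [7, 0, 2, 14]
append 8 → [7, 0, 2, 14, 8]
append data[0]+data[4] = 7+8 = 15 → [7, 0, 2, 14, 8, 15]
data[4] = data[0]-data[0] = 7-7 = 0 → [7, 0, 2, 14, 0, 15]
sum = 38

38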